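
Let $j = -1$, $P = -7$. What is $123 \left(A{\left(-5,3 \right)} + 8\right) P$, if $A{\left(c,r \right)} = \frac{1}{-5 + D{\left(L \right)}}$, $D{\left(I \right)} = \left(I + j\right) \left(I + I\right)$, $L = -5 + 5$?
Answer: $- \frac{33579}{5} \approx -6715.8$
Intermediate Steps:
$L = 0$
$D{\left(I \right)} = 2 I \left(-1 + I\right)$ ($D{\left(I \right)} = \left(I - 1\right) \left(I + I\right) = \left(-1 + I\right) 2 I = 2 I \left(-1 + I\right)$)
$A{\left(c,r \right)} = - \frac{1}{5}$ ($A{\left(c,r \right)} = \frac{1}{-5 + 2 \cdot 0 \left(-1 + 0\right)} = \frac{1}{-5 + 2 \cdot 0 \left(-1\right)} = \frac{1}{-5 + 0} = \frac{1}{-5} = - \frac{1}{5}$)
$123 \left(A{\left(-5,3 \right)} + 8\right) P = 123 \left(- \frac{1}{5} + 8\right) \left(-7\right) = 123 \cdot \frac{39}{5} \left(-7\right) = 123 \left(- \frac{273}{5}\right) = - \frac{33579}{5}$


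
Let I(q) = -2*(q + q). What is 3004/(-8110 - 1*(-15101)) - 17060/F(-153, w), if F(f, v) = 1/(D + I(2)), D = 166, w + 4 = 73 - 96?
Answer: -18844097676/6991 ≈ -2.6955e+6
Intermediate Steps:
I(q) = -4*q
w = -27 (w = -4 + (73 - 96) = -4 - 23 = -27)
F(f, v) = 1/158 (F(f, v) = 1/(166 - 4*2) = 1/(166 - 8) = 1/158)
3004/(-8110 - 1*(-15101)) - 17060/F(-153, w) = 3004/(-8110 - 1*(-15101)) - 17060/1/158 = 3004/(-8110 + 15101) - 17060*158 = 3004/6991 - 2695480 = -18844097676/6991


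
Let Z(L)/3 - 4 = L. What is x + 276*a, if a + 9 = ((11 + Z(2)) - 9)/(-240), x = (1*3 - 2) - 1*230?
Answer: -2736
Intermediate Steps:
Z(L) = 12 + 3*L
x = -229 (x = (3 - 2) - 230 = 1 - 230 = -229)
a = -109/12 (a = -9 + ((11 + (12 + 3*2)) - 9)/(-240) = -9 + ((11 + (12 + 6)) - 9)*(-1/240) = -9 + ((11 + 18) - 9)*(-1/240) = -9 + (29 - 9)*(-1/240) = -9 + 20*(-1/240) = -9 - 1/12 = -109/12 ≈ -9.0833)
x + 276*a = -229 + 276*(-109/12) = -229 - 2507 = -2736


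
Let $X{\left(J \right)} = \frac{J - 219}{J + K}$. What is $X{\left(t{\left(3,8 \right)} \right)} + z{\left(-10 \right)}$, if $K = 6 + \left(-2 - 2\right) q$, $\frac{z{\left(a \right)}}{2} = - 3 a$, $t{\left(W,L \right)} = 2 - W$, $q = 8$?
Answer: $\frac{1840}{27} \approx 68.148$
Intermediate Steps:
$z{\left(a \right)} = - 6 a$ ($z{\left(a \right)} = 2 \left(- 3 a\right) = - 6 a$)
$K = -26$ ($K = 6 + \left(-2 - 2\right) 8 = 6 - 32 = -26$)
$X{\left(J \right)} = \frac{-219 + J}{-26 + J}$ ($X{\left(J \right)} = \frac{J - 219}{J - 26} = \frac{-219 + J}{-26 + J}$)
$X{\left(t{\left(3,8 \right)} \right)} + z{\left(-10 \right)} = \frac{-219 + \left(2 - 3\right)}{-26 + \left(2 - 3\right)} - -60 = \frac{-219 + \left(2 - 3\right)}{-26 + \left(2 - 3\right)} + 60 = \frac{-219 - 1}{-26 - 1} + 60 = \frac{1}{-27} \left(-220\right) + 60 = \left(- \frac{1}{27}\right) \left(-220\right) + 60 = \frac{220}{27} + 60 = \frac{1840}{27}$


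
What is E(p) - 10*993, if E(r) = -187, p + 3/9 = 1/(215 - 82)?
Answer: -10117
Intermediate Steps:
p = -130/399 (p = -⅓ + 1/(215 - 82) = -⅓ + 1/133 = -130/399 ≈ -0.32581)
E(p) - 10*993 = -187 - 10*993 = -187 - 9930 = -10117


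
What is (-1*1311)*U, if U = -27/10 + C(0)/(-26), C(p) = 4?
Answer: 486381/130 ≈ 3741.4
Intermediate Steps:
U = -371/130 (U = -27/10 + 4/(-26) = -27*⅒ + 4*(-1/26) = -27/10 - 2/13 = -371/130 ≈ -2.8538)
(-1*1311)*U = -1*1311*(-371/130) = -1311*(-371/130) = 486381/130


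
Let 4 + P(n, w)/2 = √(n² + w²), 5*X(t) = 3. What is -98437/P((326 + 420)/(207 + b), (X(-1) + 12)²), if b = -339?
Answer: -535989465000/68663293741 - 81210525*√68706853741/68663293741 ≈ -317.82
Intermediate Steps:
X(t) = ⅗ (X(t) = (⅕)*3 = ⅗)
P(n, w) = -8 + 2*√(n² + w²)
-98437/P((326 + 420)/(207 + b), (X(-1) + 12)²) = -98437/(-8 + 2*√(((326 + 420)/(207 - 339))² + ((⅗ + 12)²)²)) = -98437/(-8 + 2*√((746/(-132))² + ((63/5)²)²)) = -98437/(-8 + 2*√((746*(-1/132))² + (3969/25)²)) = -98437/(-8 + 2*√((-373/66)² + 15752961/625)) = -98437/(-8 + 2*√(139129/4356 + 15752961/625)) = -98437/(-8 + 2*√(68706853741/2722500)) = -98437/(-8 + 2*(√68706853741/1650)) = -98437/(-8 + √68706853741/825)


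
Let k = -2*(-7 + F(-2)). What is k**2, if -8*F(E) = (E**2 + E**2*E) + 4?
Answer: 196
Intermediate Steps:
F(E) = -1/2 - E**2/8 - E**3/8 (F(E) = -((E**2 + E**2*E) + 4)/8 = -((E**2 + E**3) + 4)/8 = -(4 + E**2 + E**3)/8 = -1/2 - E**2/8 - E**3/8)
k = 14 (k = -2*(-7 + (-1/2 - 1/8*(-2)**2 - 1/8*(-2)**3)) = -2*(-7 + (-1/2 - 1/8*4 - 1/8*(-8))) = -2*(-7 + (-1/2 - 1/2 + 1)) = -2*(-7 + 0) = -2*(-7) = 14)
k**2 = 14**2 = 196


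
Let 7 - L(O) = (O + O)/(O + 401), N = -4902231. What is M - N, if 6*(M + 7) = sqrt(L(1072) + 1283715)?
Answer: 4902224 + sqrt(2785325693226)/8838 ≈ 4.9024e+6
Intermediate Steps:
L(O) = 7 - 2*O/(401 + O) (L(O) = 7 - (O + O)/(O + 401) = 7 - 2*O/(401 + O))
M = -7 + sqrt(2785325693226)/8838 (M = -7 + sqrt((2807 + 5*1072)/(401 + 1072) + 1283715)/6 = -7 + sqrt((2807 + 5360)/1473 + 1283715)/6 = -7 + sqrt((1/1473)*8167 + 1283715)/6 = -7 + sqrt(8167/1473 + 1283715)/6 = -7 + sqrt(1890920362/1473)/6 = -7 + (sqrt(2785325693226)/1473)/6 = -7 + sqrt(2785325693226)/8838 ≈ 181.84)
M - N = (-7 + sqrt(2785325693226)/8838) - 1*(-4902231) = (-7 + sqrt(2785325693226)/8838) + 4902231 = 4902224 + sqrt(2785325693226)/8838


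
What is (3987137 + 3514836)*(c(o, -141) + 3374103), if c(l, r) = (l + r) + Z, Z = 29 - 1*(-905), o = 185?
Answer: 25319766534813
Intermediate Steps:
Z = 934 (Z = 29 + 905 = 934)
c(l, r) = 934 + l + r (c(l, r) = (l + r) + 934 = 934 + l + r)
(3987137 + 3514836)*(c(o, -141) + 3374103) = (3987137 + 3514836)*((934 + 185 - 141) + 3374103) = 7501973*(978 + 3374103) = 7501973*3375081 = 25319766534813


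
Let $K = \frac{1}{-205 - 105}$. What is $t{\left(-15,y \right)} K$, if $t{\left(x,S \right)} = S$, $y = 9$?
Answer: $- \frac{9}{310} \approx -0.029032$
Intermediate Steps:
$K = - \frac{1}{310}$ ($K = \frac{1}{-310} = - \frac{1}{310} \approx -0.0032258$)
$t{\left(-15,y \right)} K = 9 \left(- \frac{1}{310}\right) = - \frac{9}{310}$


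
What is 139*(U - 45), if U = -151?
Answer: -27244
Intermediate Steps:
139*(U - 45) = 139*(-151 - 45) = 139*(-196) = -27244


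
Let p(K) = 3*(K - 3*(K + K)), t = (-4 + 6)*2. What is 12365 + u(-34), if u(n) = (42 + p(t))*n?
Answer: 12977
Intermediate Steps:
t = 4 (t = 2*2 = 4)
p(K) = -15*K (p(K) = 3*(K - 6*K) = 3*(-5*K) = -15*K)
u(n) = -18*n (u(n) = (42 - 15*4)*n = (42 - 60)*n = -18*n)
12365 + u(-34) = 12365 - 18*(-34) = 12365 + 612 = 12977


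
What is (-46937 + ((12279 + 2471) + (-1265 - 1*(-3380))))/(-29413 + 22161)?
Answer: 1074/259 ≈ 4.1467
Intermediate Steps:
(-46937 + ((12279 + 2471) + (-1265 - 1*(-3380))))/(-29413 + 22161) = (-46937 + (14750 + (-1265 + 3380)))/(-7252) = (-46937 + (14750 + 2115))*(-1/7252) = (-46937 + 16865)*(-1/7252) = -30072*(-1/7252) = 1074/259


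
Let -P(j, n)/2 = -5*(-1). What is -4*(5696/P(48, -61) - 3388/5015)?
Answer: 11439728/5015 ≈ 2281.1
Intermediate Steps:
P(j, n) = -10 (P(j, n) = -(-10)*(-1) = -2*5 = -10)
-4*(5696/P(48, -61) - 3388/5015) = -4*(5696/(-10) - 3388/5015) = -4*(5696*(-⅒) - 3388*1/5015) = -4*(-2848/5 - 3388/5015) = -4*(-2859932/5015) = 11439728/5015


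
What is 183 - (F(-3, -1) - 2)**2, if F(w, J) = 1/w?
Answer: 1598/9 ≈ 177.56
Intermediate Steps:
183 - (F(-3, -1) - 2)**2 = 183 - (1/(-3) - 2)**2 = 183 - (-1/3 - 2)**2 = 183 - (-7/3)**2 = 183 - 1*49/9 = 183 - 49/9 = 1598/9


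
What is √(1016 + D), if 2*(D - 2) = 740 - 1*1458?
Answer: √659 ≈ 25.671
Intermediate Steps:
D = -357 (D = 2 + (740 - 1*1458)/2 = 2 + (740 - 1458)/2 = 2 + (½)*(-718) = 2 - 359 = -357)
√(1016 + D) = √(1016 - 357) = √659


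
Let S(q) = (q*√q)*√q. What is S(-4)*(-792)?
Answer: -12672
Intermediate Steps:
S(q) = q² (S(q) = q^(3/2)*√q = q²)
S(-4)*(-792) = (-4)²*(-792) = 16*(-792) = -12672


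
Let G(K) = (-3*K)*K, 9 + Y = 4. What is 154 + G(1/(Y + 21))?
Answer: 39421/256 ≈ 153.99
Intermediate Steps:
Y = -5 (Y = -9 + 4 = -5)
G(K) = -3*K**2
154 + G(1/(Y + 21)) = 154 - 3/(-5 + 21)**2 = 154 - 3*(1/16)**2 = 154 - 3*1/256 = 154 - 3/256 = 39421/256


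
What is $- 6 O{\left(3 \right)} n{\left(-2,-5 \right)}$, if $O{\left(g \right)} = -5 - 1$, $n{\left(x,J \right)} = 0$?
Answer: $0$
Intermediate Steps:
$O{\left(g \right)} = -6$
$- 6 O{\left(3 \right)} n{\left(-2,-5 \right)} = \left(-6\right) \left(-6\right) 0 = 36 \cdot 0 = 0$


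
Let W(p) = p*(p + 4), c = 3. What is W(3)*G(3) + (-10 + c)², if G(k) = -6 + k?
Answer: -14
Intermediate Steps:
W(p) = p*(4 + p)
W(3)*G(3) + (-10 + c)² = (3*(4 + 3))*(-6 + 3) + (-10 + 3)² = (3*7)*(-3) + (-7)² = 21*(-3) + 49 = -63 + 49 = -14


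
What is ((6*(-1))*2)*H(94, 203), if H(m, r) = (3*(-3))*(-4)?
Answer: -432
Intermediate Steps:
H(m, r) = 36 (H(m, r) = -9*(-4) = 36)
((6*(-1))*2)*H(94, 203) = ((6*(-1))*2)*36 = -6*2*36 = -12*36 = -432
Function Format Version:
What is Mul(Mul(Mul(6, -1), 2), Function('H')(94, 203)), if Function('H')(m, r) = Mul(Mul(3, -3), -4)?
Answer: -432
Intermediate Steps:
Function('H')(m, r) = 36 (Function('H')(m, r) = Mul(-9, -4) = 36)
Mul(Mul(Mul(6, -1), 2), Function('H')(94, 203)) = Mul(Mul(Mul(6, -1), 2), 36) = Mul(Mul(-6, 2), 36) = Mul(-12, 36) = -432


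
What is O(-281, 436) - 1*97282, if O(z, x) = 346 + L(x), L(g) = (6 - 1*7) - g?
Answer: -97373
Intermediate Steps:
L(g) = -1 - g (L(g) = (6 - 7) - g = -1 - g)
O(z, x) = 345 - x (O(z, x) = 346 + (-1 - x) = 345 - x)
O(-281, 436) - 1*97282 = (345 - 1*436) - 1*97282 = (345 - 436) - 97282 = -91 - 97282 = -97373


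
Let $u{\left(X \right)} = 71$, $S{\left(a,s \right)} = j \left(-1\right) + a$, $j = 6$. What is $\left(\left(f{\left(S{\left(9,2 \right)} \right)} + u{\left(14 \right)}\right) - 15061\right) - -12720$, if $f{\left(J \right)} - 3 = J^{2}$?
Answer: $-2258$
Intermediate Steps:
$S{\left(a,s \right)} = -6 + a$ ($S{\left(a,s \right)} = 6 \left(-1\right) + a = -6 + a$)
$f{\left(J \right)} = 3 + J^{2}$
$\left(\left(f{\left(S{\left(9,2 \right)} \right)} + u{\left(14 \right)}\right) - 15061\right) - -12720 = \left(\left(\left(3 + \left(-6 + 9\right)^{2}\right) + 71\right) - 15061\right) - -12720 = \left(\left(\left(3 + 3^{2}\right) + 71\right) - 15061\right) + 12720 = \left(\left(\left(3 + 9\right) + 71\right) - 15061\right) + 12720 = \left(\left(12 + 71\right) - 15061\right) + 12720 = \left(83 - 15061\right) + 12720 = -14978 + 12720 = -2258$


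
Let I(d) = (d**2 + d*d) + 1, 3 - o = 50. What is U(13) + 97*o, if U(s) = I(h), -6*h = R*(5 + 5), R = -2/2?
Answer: -40972/9 ≈ -4552.4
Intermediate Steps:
o = -47 (o = 3 - 1*50 = 3 - 50 = -47)
R = -1 (R = -2*1/2 = -1)
h = 5/3 (h = -(-1)*(5 + 5)/6 = -(-1)*10/6 = -1/6*(-10) = 5/3 ≈ 1.6667)
I(d) = 1 + 2*d**2 (I(d) = (d**2 + d**2) + 1 = 2*d**2 + 1 = 1 + 2*d**2)
U(s) = 59/9 (U(s) = 1 + 2*(5/3)**2 = 1 + 2*(25/9) = 1 + 50/9 = 59/9)
U(13) + 97*o = 59/9 + 97*(-47) = 59/9 - 4559 = -40972/9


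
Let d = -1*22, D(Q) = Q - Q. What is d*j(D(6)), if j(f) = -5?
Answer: 110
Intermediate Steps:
D(Q) = 0
d = -22
d*j(D(6)) = -22*(-5) = 110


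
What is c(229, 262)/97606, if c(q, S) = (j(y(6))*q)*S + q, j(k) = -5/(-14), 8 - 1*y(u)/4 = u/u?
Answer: 75799/341621 ≈ 0.22188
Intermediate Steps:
y(u) = 28 (y(u) = 32 - 4*u/u = 32 - 4*1 = 32 - 4 = 28)
j(k) = 5/14 (j(k) = -5*(-1/14) = 5/14)
c(q, S) = q + 5*S*q/14 (c(q, S) = (5*q/14)*S + q = 5*S*q/14 + q = q + 5*S*q/14)
c(229, 262)/97606 = ((1/14)*229*(14 + 5*262))/97606 = ((1/14)*229*(14 + 1310))*(1/97606) = ((1/14)*229*1324)*(1/97606) = (151598/7)*(1/97606) = 75799/341621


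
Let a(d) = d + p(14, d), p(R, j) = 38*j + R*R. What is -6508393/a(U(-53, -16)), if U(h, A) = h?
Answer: 6508393/1871 ≈ 3478.6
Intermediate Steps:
p(R, j) = R² + 38*j (p(R, j) = 38*j + R² = R² + 38*j)
a(d) = 196 + 39*d (a(d) = d + (14² + 38*d) = d + (196 + 38*d) = 196 + 39*d)
-6508393/a(U(-53, -16)) = -6508393/(196 + 39*(-53)) = -6508393/(196 - 2067) = -6508393/(-1871) = -6508393*(-1/1871) = 6508393/1871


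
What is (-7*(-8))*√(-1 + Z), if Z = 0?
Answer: 56*I ≈ 56.0*I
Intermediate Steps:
(-7*(-8))*√(-1 + Z) = (-7*(-8))*√(-1 + 0) = 56*√(-1) = 56*I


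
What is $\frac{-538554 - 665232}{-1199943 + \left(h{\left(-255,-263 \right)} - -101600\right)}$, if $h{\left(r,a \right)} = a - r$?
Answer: $\frac{133754}{122039} \approx 1.096$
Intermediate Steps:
$\frac{-538554 - 665232}{-1199943 + \left(h{\left(-255,-263 \right)} - -101600\right)} = \frac{-538554 - 665232}{-1199943 - -101592} = - \frac{1203786}{-1199943 + \left(\left(-263 + 255\right) + 101600\right)} = - \frac{1203786}{-1199943 + \left(-8 + 101600\right)} = - \frac{1203786}{-1199943 + 101592} = - \frac{1203786}{-1098351} = \left(-1203786\right) \left(- \frac{1}{1098351}\right) = \frac{133754}{122039}$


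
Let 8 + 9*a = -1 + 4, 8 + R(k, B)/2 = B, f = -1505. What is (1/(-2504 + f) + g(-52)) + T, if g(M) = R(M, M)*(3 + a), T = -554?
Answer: -10190881/12027 ≈ -847.33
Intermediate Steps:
R(k, B) = -16 + 2*B
a = -5/9 (a = -8/9 + (-1 + 4)/9 = -8/9 + (⅑)*3 = -8/9 + ⅓ = -5/9 ≈ -0.55556)
g(M) = -352/9 + 44*M/9 (g(M) = (-16 + 2*M)*(3 - 5/9) = (-16 + 2*M)*(22/9) = -352/9 + 44*M/9)
(1/(-2504 + f) + g(-52)) + T = (1/(-2504 - 1505) + (-352/9 + (44/9)*(-52))) - 554 = (1/(-4009) + (-352/9 - 2288/9)) - 554 = (-1/4009 - 880/3) - 554 = -3527923/12027 - 554 = -10190881/12027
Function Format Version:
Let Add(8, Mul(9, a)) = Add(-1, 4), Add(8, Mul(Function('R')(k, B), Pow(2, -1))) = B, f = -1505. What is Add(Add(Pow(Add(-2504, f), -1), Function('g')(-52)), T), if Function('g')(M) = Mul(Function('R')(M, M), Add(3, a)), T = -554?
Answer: Rational(-10190881, 12027) ≈ -847.33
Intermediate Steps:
Function('R')(k, B) = Add(-16, Mul(2, B))
a = Rational(-5, 9) (a = Add(Rational(-8, 9), Mul(Rational(1, 9), Add(-1, 4))) = Add(Rational(-8, 9), Mul(Rational(1, 9), 3)) = Add(Rational(-8, 9), Rational(1, 3)) = Rational(-5, 9) ≈ -0.55556)
Function('g')(M) = Add(Rational(-352, 9), Mul(Rational(44, 9), M)) (Function('g')(M) = Mul(Add(-16, Mul(2, M)), Add(3, Rational(-5, 9))) = Mul(Add(-16, Mul(2, M)), Rational(22, 9)) = Add(Rational(-352, 9), Mul(Rational(44, 9), M)))
Add(Add(Pow(Add(-2504, f), -1), Function('g')(-52)), T) = Add(Add(Pow(Add(-2504, -1505), -1), Add(Rational(-352, 9), Mul(Rational(44, 9), -52))), -554) = Add(Add(Pow(-4009, -1), Add(Rational(-352, 9), Rational(-2288, 9))), -554) = Add(Add(Rational(-1, 4009), Rational(-880, 3)), -554) = Add(Rational(-3527923, 12027), -554) = Rational(-10190881, 12027)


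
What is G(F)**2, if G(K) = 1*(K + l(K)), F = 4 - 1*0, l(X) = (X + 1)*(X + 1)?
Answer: 841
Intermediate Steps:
l(X) = (1 + X)**2 (l(X) = (1 + X)*(1 + X) = (1 + X)**2)
F = 4 (F = 4 + 0 = 4)
G(K) = K + (1 + K)**2 (G(K) = 1*(K + (1 + K)**2) = K + (1 + K)**2)
G(F)**2 = (4 + (1 + 4)**2)**2 = (4 + 5**2)**2 = (4 + 25)**2 = 29**2 = 841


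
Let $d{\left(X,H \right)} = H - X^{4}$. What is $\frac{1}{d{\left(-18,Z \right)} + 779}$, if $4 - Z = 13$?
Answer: $- \frac{1}{104206} \approx -9.5964 \cdot 10^{-6}$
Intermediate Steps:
$Z = -9$ ($Z = 4 - 13 = -9$)
$\frac{1}{d{\left(-18,Z \right)} + 779} = \frac{1}{\left(-9 - \left(-18\right)^{4}\right) + 779} = \frac{1}{\left(-9 - 104976\right) + 779} = \frac{1}{-104985 + 779} = \frac{1}{-104206} = - \frac{1}{104206}$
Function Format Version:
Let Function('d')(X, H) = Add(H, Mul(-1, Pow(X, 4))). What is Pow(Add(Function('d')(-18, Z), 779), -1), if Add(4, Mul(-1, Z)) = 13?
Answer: Rational(-1, 104206) ≈ -9.5964e-6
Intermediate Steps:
Z = -9 (Z = Add(4, Mul(-1, 13)) = Add(4, -13) = -9)
Pow(Add(Function('d')(-18, Z), 779), -1) = Pow(Add(Add(-9, Mul(-1, Pow(-18, 4))), 779), -1) = Pow(Add(Add(-9, Mul(-1, 104976)), 779), -1) = Pow(Add(Add(-9, -104976), 779), -1) = Pow(Add(-104985, 779), -1) = Pow(-104206, -1) = Rational(-1, 104206)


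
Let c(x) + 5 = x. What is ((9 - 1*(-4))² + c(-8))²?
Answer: 24336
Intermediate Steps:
c(x) = -5 + x
((9 - 1*(-4))² + c(-8))² = ((9 - 1*(-4))² + (-5 - 8))² = ((9 + 4)² - 13)² = (13² - 13)² = (169 - 13)² = 156² = 24336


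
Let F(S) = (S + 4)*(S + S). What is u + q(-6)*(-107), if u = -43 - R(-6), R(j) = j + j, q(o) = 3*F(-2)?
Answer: 2537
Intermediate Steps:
F(S) = 2*S*(4 + S) (F(S) = (4 + S)*(2*S) = 2*S*(4 + S))
q(o) = -24 (q(o) = 3*(2*(-2)*(4 - 2)) = 3*(2*(-2)*2) = 3*(-8) = -24)
R(j) = 2*j
u = -31 (u = -43 - 2*(-6) = -43 - 1*(-12) = -43 + 12 = -31)
u + q(-6)*(-107) = -31 - 24*(-107) = -31 + 2568 = 2537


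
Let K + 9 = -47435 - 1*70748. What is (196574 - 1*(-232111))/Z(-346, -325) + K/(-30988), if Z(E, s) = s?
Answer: -662283919/503555 ≈ -1315.2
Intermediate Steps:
K = -118192 (K = -9 + (-47435 - 1*70748) = -9 + (-47435 - 70748) = -9 - 118183 = -118192)
(196574 - 1*(-232111))/Z(-346, -325) + K/(-30988) = (196574 - 1*(-232111))/(-325) - 118192/(-30988) = (196574 + 232111)*(-1/325) - 118192*(-1/30988) = 428685*(-1/325) + 29548/7747 = -85737/65 + 29548/7747 = -662283919/503555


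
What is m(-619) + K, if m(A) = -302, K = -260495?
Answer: -260797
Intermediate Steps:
m(-619) + K = -302 - 260495 = -260797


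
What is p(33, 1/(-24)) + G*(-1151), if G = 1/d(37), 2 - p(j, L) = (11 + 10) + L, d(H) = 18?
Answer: -5969/72 ≈ -82.903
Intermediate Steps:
p(j, L) = -19 - L (p(j, L) = 2 - ((11 + 10) + L) = 2 - (21 + L) = 2 + (-21 - L) = -19 - L)
G = 1/18 ≈ 0.055556
p(33, 1/(-24)) + G*(-1151) = (-19 - 1/(-24)) + (1/18)*(-1151) = (-19 - 1*(-1/24)) - 1151/18 = (-19 + 1/24) - 1151/18 = -455/24 - 1151/18 = -5969/72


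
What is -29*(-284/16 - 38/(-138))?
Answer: 139867/276 ≈ 506.76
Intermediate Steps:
-29*(-284/16 - 38/(-138)) = -29*(-284*1/16 - 38*(-1/138)) = -29*(-71/4 + 19/69) = -29*(-4823/276) = 139867/276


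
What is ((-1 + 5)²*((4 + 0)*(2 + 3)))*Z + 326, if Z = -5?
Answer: -1274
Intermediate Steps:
((-1 + 5)²*((4 + 0)*(2 + 3)))*Z + 326 = ((-1 + 5)²*((4 + 0)*(2 + 3)))*(-5) + 326 = (4²*(4*5))*(-5) + 326 = (16*20)*(-5) + 326 = 320*(-5) + 326 = -1600 + 326 = -1274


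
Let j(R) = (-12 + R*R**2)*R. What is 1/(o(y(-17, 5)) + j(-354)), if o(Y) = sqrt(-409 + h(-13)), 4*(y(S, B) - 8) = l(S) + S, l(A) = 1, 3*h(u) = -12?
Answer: -I/(sqrt(413) - 15704104104*I) ≈ 6.3678e-11 - 8.2404e-20*I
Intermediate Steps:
h(u) = -4 (h(u) = (1/3)*(-12) = -4)
y(S, B) = 33/4 + S/4 (y(S, B) = 8 + (1 + S)/4 = 8 + (1/4 + S/4) = 33/4 + S/4)
o(Y) = I*sqrt(413) (o(Y) = sqrt(-409 - 4) = sqrt(-413) = I*sqrt(413))
j(R) = R*(-12 + R**3) (j(R) = (-12 + R**3)*R = R*(-12 + R**3))
1/(o(y(-17, 5)) + j(-354)) = 1/(I*sqrt(413) - 354*(-12 + (-354)**3)) = 1/(I*sqrt(413) - 354*(-12 - 44361864)) = 1/(I*sqrt(413) - 354*(-44361876)) = 1/(I*sqrt(413) + 15704104104) = 1/(15704104104 + I*sqrt(413))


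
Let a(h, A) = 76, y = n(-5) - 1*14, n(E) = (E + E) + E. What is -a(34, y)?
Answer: -76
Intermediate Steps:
n(E) = 3*E (n(E) = 2*E + E = 3*E)
y = -29 (y = 3*(-5) - 1*14 = -15 - 14 = -29)
-a(34, y) = -1*76 = -76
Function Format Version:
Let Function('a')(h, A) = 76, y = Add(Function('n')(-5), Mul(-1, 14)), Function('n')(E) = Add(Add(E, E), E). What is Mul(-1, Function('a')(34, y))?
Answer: -76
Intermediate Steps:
Function('n')(E) = Mul(3, E) (Function('n')(E) = Add(Mul(2, E), E) = Mul(3, E))
y = -29 (y = Add(Mul(3, -5), Mul(-1, 14)) = Add(-15, -14) = -29)
Mul(-1, Function('a')(34, y)) = Mul(-1, 76) = -76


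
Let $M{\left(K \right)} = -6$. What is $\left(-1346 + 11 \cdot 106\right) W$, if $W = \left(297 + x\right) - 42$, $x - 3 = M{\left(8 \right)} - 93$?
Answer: $-28620$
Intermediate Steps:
$x = -96$ ($x = 3 - 99 = -96$)
$W = 159$ ($W = \left(297 - 96\right) - 42 = 201 - 42 = 159$)
$\left(-1346 + 11 \cdot 106\right) W = \left(-1346 + 11 \cdot 106\right) 159 = \left(-1346 + 1166\right) 159 = \left(-180\right) 159 = -28620$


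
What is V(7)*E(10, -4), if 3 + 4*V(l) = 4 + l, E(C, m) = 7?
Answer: 14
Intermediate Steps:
V(l) = ¼ + l/4 (V(l) = -¾ + (4 + l)/4 = -¾ + (1 + l/4) = ¼ + l/4)
V(7)*E(10, -4) = (¼ + (¼)*7)*7 = (¼ + 7/4)*7 = 2*7 = 14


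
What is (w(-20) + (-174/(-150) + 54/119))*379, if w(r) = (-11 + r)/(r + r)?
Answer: 21547287/23800 ≈ 905.35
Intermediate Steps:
w(r) = (-11 + r)/(2*r) (w(r) = (-11 + r)/((2*r)) = (-11 + r)*(1/(2*r)) = (-11 + r)/(2*r))
(w(-20) + (-174/(-150) + 54/119))*379 = ((½)*(-11 - 20)/(-20) + (-174/(-150) + 54/119))*379 = ((½)*(-1/20)*(-31) + (-174*(-1/150) + 54*(1/119)))*379 = (31/40 + (29/25 + 54/119))*379 = (31/40 + 4801/2975)*379 = (56853/23800)*379 = 21547287/23800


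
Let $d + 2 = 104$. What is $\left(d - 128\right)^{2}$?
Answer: $676$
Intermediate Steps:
$d = 102$ ($d = -2 + 104 = 102$)
$\left(d - 128\right)^{2} = \left(102 - 128\right)^{2} = \left(-26\right)^{2} = 676$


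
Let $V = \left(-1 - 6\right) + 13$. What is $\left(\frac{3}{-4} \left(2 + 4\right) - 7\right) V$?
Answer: $-69$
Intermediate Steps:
$V = 6$ ($V = -7 + 13 = 6$)
$\left(\frac{3}{-4} \left(2 + 4\right) - 7\right) V = \left(\frac{3}{-4} \left(2 + 4\right) - 7\right) 6 = \left(3 \left(- \frac{1}{4}\right) 6 - 7\right) 6 = \left(\left(- \frac{3}{4}\right) 6 - 7\right) 6 = \left(- \frac{9}{2} - 7\right) 6 = \left(- \frac{23}{2}\right) 6 = -69$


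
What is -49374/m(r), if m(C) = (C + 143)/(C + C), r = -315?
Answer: -7776405/43 ≈ -1.8085e+5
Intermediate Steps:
m(C) = (143 + C)/(2*C) (m(C) = (143 + C)/((2*C)) = (143 + C)*(1/(2*C)) = (143 + C)/(2*C))
-49374/m(r) = -49374*(-630/(143 - 315)) = -49374/((1/2)*(-1/315)*(-172)) = -49374/86/315 = -49374*315/86 = -7776405/43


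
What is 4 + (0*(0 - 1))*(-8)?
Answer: 4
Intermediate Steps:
4 + (0*(0 - 1))*(-8) = 4 + (0*(-1))*(-8) = 4 + 0*(-8) = 4 + 0 = 4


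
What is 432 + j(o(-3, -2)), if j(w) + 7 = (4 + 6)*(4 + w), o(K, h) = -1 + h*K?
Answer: 515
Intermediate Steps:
o(K, h) = -1 + K*h
j(w) = 33 + 10*w (j(w) = -7 + (4 + 6)*(4 + w) = -7 + 10*(4 + w) = -7 + (40 + 10*w) = 33 + 10*w)
432 + j(o(-3, -2)) = 432 + (33 + 10*(-1 - 3*(-2))) = 432 + (33 + 10*(-1 + 6)) = 432 + (33 + 10*5) = 432 + (33 + 50) = 432 + 83 = 515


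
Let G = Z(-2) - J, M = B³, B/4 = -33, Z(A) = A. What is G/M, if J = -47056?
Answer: -23527/1149984 ≈ -0.020459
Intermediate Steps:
B = -132 (B = 4*(-33) = -132)
M = -2299968 (M = (-132)³ = -2299968)
G = 47054 (G = -2 - 1*(-47056) = -2 + 47056 = 47054)
G/M = 47054/(-2299968) = 47054*(-1/2299968) = -23527/1149984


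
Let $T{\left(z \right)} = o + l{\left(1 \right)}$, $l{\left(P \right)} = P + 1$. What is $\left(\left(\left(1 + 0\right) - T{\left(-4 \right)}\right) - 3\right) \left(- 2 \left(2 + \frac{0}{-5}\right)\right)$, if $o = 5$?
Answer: $36$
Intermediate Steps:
$l{\left(P \right)} = 1 + P$
$T{\left(z \right)} = 7$ ($T{\left(z \right)} = 5 + \left(1 + 1\right) = 5 + 2 = 7$)
$\left(\left(\left(1 + 0\right) - T{\left(-4 \right)}\right) - 3\right) \left(- 2 \left(2 + \frac{0}{-5}\right)\right) = \left(\left(\left(1 + 0\right) - 7\right) - 3\right) \left(- 2 \left(2 + \frac{0}{-5}\right)\right) = \left(\left(1 - 7\right) - 3\right) \left(- 2 \left(2 + 0 \left(- \frac{1}{5}\right)\right)\right) = \left(-6 - 3\right) \left(- 2 \left(2 + 0\right)\right) = - 9 \left(\left(-2\right) 2\right) = \left(-9\right) \left(-4\right) = 36$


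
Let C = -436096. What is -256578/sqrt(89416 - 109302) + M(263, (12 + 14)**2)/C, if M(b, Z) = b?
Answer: -263/436096 + 128289*I*sqrt(19886)/9943 ≈ -0.00060308 + 1819.5*I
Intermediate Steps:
-256578/sqrt(89416 - 109302) + M(263, (12 + 14)**2)/C = -256578/sqrt(89416 - 109302) + 263/(-436096) = -256578*(-I*sqrt(19886)/19886) + 263*(-1/436096) = -256578*(-I*sqrt(19886)/19886) - 263/436096 = -(-128289)*I*sqrt(19886)/9943 - 263/436096 = 128289*I*sqrt(19886)/9943 - 263/436096 = -263/436096 + 128289*I*sqrt(19886)/9943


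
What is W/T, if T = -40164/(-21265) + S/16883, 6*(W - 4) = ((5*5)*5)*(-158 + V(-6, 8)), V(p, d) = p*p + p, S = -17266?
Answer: -1433913878030/466390983 ≈ -3074.5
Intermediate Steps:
V(p, d) = p + p² (V(p, d) = p² + p = p + p²)
W = -7988/3 (W = 4 + (((5*5)*5)*(-158 - 6*(1 - 6)))/6 = 4 + ((25*5)*(-158 - 6*(-5)))/6 = 4 + (125*(-158 + 30))/6 = 4 + (125*(-128))/6 = 4 + (⅙)*(-16000) = 4 - 8000/3 = -7988/3 ≈ -2662.7)
T = 310927322/359016995 (T = -40164/(-21265) - 17266/16883 = -40164*(-1/21265) - 17266*1/16883 = 40164/21265 - 17266/16883 = 310927322/359016995 ≈ 0.86605)
W/T = -7988/(3*310927322/359016995) = -7988/3*359016995/310927322 = -1433913878030/466390983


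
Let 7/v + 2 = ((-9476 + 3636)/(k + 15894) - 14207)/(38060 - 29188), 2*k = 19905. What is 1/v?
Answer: -1651654723/3210342072 ≈ -0.51448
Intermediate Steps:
k = 19905/2 (k = (½)*19905 = 19905/2 ≈ 9952.5)
v = -3210342072/1651654723 (v = 7/(-2 + ((-9476 + 3636)/(19905/2 + 15894) - 14207)/(38060 - 29188)) = 7/(-2 + (-5840/51693/2 - 14207)/8872) = 7/(-2 + (-5840*2/51693 - 14207)*(1/8872)) = 7/(-2 + (-11680/51693 - 14207)*(1/8872)) = 7/(-2 - 734414131/51693*1/8872) = 7/(-2 - 734414131/458620296) = 7/(-1651654723/458620296) = 7*(-458620296/1651654723) = -3210342072/1651654723 ≈ -1.9437)
1/v = 1/(-3210342072/1651654723) = -1651654723/3210342072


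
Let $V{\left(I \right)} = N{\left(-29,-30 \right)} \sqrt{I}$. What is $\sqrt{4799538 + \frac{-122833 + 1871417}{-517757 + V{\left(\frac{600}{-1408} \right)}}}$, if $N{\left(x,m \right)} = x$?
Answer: $\sqrt{2} \sqrt{\frac{54669838249004 + 347966505 i \sqrt{33}}{22781308 + 145 i \sqrt{33}}} \approx 2190.8 + 2.8182 \cdot 10^{-8} i$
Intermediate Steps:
$V{\left(I \right)} = - 29 \sqrt{I}$
$\sqrt{4799538 + \frac{-122833 + 1871417}{-517757 + V{\left(\frac{600}{-1408} \right)}}} = \sqrt{4799538 + \frac{-122833 + 1871417}{-517757 - 29 \sqrt{\frac{600}{-1408}}}} = \sqrt{4799538 + \frac{1748584}{-517757 - 29 \sqrt{600 \left(- \frac{1}{1408}\right)}}} = \sqrt{4799538 + \frac{1748584}{-517757 - 29 \sqrt{- \frac{75}{176}}}} = \sqrt{4799538 + \frac{1748584}{-517757 - 29 \frac{5 i \sqrt{33}}{44}}} = \sqrt{4799538 + \frac{1748584}{-517757 - \frac{145 i \sqrt{33}}{44}}}$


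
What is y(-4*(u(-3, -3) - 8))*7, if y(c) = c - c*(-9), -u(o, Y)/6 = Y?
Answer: -2800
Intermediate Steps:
u(o, Y) = -6*Y
y(c) = 10*c (y(c) = c - (-9)*c = c + 9*c = 10*c)
y(-4*(u(-3, -3) - 8))*7 = (10*(-4*(-6*(-3) - 8)))*7 = (10*(-4*(18 - 8)))*7 = (10*(-4*10))*7 = (10*(-40))*7 = -400*7 = -2800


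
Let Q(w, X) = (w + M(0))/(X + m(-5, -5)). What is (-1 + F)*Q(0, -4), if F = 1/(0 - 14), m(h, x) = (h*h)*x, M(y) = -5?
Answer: -25/602 ≈ -0.041528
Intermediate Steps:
m(h, x) = x*h**2 (m(h, x) = h**2*x = x*h**2)
Q(w, X) = (-5 + w)/(-125 + X) (Q(w, X) = (w - 5)/(X - 5*(-5)**2) = (-5 + w)/(X - 5*25) = (-5 + w)/(X - 125) = (-5 + w)/(-125 + X))
F = -1/14 (F = 1/(-14) = -1/14 ≈ -0.071429)
(-1 + F)*Q(0, -4) = (-1 - 1/14)*((-5 + 0)/(-125 - 4)) = -15*(-5)/(14*(-129)) = -(-5)*(-5)/602 = -15/14*5/129 = -25/602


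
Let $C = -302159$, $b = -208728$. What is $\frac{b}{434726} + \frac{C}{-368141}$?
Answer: $\frac{27257519393}{80020232183} \approx 0.34063$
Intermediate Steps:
$\frac{b}{434726} + \frac{C}{-368141} = - \frac{208728}{434726} - \frac{302159}{-368141} = \left(-208728\right) \frac{1}{434726} - - \frac{302159}{368141} = - \frac{104364}{217363} + \frac{302159}{368141} = \frac{27257519393}{80020232183}$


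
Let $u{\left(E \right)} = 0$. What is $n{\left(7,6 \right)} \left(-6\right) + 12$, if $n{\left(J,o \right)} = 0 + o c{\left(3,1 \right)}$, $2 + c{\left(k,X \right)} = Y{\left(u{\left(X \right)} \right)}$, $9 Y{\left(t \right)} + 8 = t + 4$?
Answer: $100$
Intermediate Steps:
$Y{\left(t \right)} = - \frac{4}{9} + \frac{t}{9}$ ($Y{\left(t \right)} = - \frac{8}{9} + \frac{t + 4}{9} = - \frac{8}{9} + \frac{4 + t}{9} = - \frac{8}{9} + \left(\frac{4}{9} + \frac{t}{9}\right) = - \frac{4}{9} + \frac{t}{9}$)
$c{\left(k,X \right)} = - \frac{22}{9}$ ($c{\left(k,X \right)} = -2 + \left(- \frac{4}{9} + \frac{1}{9} \cdot 0\right) = -2 + \left(- \frac{4}{9} + 0\right) = -2 - \frac{4}{9} = - \frac{22}{9}$)
$n{\left(J,o \right)} = - \frac{22 o}{9}$ ($n{\left(J,o \right)} = 0 + o \left(- \frac{22}{9}\right) = 0 - \frac{22 o}{9} = - \frac{22 o}{9}$)
$n{\left(7,6 \right)} \left(-6\right) + 12 = \left(- \frac{22}{9}\right) 6 \left(-6\right) + 12 = \left(- \frac{44}{3}\right) \left(-6\right) + 12 = 88 + 12 = 100$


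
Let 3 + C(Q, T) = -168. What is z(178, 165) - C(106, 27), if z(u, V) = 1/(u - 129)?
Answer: 8380/49 ≈ 171.02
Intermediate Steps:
C(Q, T) = -171 (C(Q, T) = -3 - 168 = -171)
z(u, V) = 1/(-129 + u)
z(178, 165) - C(106, 27) = 1/(-129 + 178) - 1*(-171) = 1/49 + 171 = 8380/49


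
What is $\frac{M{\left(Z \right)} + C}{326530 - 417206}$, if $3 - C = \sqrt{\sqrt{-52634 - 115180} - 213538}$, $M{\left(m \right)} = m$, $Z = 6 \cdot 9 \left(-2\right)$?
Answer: $\frac{105}{90676} + \frac{\sqrt{-213538 + 3 i \sqrt{18646}}}{90676} \approx 0.0011629 + 0.0050962 i$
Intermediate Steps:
$Z = -108$ ($Z = 54 \left(-2\right) = -108$)
$C = 3 - \sqrt{-213538 + 3 i \sqrt{18646}}$ ($C = 3 - \sqrt{\sqrt{-52634 - 115180} - 213538} = 3 - \sqrt{\sqrt{-167814} - 213538} = 3 - \sqrt{3 i \sqrt{18646} - 213538} = 3 - \sqrt{-213538 + 3 i \sqrt{18646}} \approx 2.5568 - 462.1 i$)
$\frac{M{\left(Z \right)} + C}{326530 - 417206} = \frac{-108 + \left(3 - \sqrt{-213538 + 3 i \sqrt{18646}}\right)}{326530 - 417206} = \frac{-105 - \sqrt{-213538 + 3 i \sqrt{18646}}}{-90676} = \left(-105 - \sqrt{-213538 + 3 i \sqrt{18646}}\right) \left(- \frac{1}{90676}\right) = \frac{105}{90676} + \frac{\sqrt{-213538 + 3 i \sqrt{18646}}}{90676}$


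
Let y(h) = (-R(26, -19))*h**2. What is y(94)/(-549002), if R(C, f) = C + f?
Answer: 30926/274501 ≈ 0.11266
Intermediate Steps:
y(h) = -7*h**2 (y(h) = (-(26 - 19))*h**2 = (-1*7)*h**2 = -7*h**2)
y(94)/(-549002) = -7*94**2/(-549002) = -7*8836*(-1/549002) = -61852*(-1/549002) = 30926/274501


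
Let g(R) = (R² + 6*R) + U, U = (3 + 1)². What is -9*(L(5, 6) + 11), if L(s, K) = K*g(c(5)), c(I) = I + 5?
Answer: -9603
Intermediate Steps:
U = 16 (U = 4² = 16)
c(I) = 5 + I
g(R) = 16 + R² + 6*R (g(R) = (R² + 6*R) + 16 = 16 + R² + 6*R)
L(s, K) = 176*K (L(s, K) = K*(16 + (5 + 5)² + 6*(5 + 5)) = K*(16 + 10² + 6*10) = K*(16 + 100 + 60) = K*176 = 176*K)
-9*(L(5, 6) + 11) = -9*(176*6 + 11) = -9*(1056 + 11) = -9*1067 = -9603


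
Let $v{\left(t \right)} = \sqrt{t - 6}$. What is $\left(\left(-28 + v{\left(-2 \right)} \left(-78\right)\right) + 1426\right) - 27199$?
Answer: $-25801 - 156 i \sqrt{2} \approx -25801.0 - 220.62 i$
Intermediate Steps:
$v{\left(t \right)} = \sqrt{-6 + t}$
$\left(\left(-28 + v{\left(-2 \right)} \left(-78\right)\right) + 1426\right) - 27199 = \left(\left(-28 + \sqrt{-6 - 2} \left(-78\right)\right) + 1426\right) - 27199 = \left(\left(-28 + \sqrt{-8} \left(-78\right)\right) + 1426\right) - 27199 = \left(\left(-28 + 2 i \sqrt{2} \left(-78\right)\right) + 1426\right) - 27199 = \left(\left(-28 - 156 i \sqrt{2}\right) + 1426\right) - 27199 = \left(1398 - 156 i \sqrt{2}\right) - 27199 = -25801 - 156 i \sqrt{2}$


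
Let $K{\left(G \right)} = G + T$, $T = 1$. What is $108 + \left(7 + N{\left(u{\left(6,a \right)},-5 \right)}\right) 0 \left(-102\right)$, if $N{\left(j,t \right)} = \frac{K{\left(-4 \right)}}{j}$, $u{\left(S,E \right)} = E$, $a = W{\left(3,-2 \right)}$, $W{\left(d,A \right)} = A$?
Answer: $108$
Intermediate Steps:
$K{\left(G \right)} = 1 + G$ ($K{\left(G \right)} = G + 1 = 1 + G$)
$a = -2$
$N{\left(j,t \right)} = - \frac{3}{j}$ ($N{\left(j,t \right)} = \frac{1 - 4}{j} = - \frac{3}{j}$)
$108 + \left(7 + N{\left(u{\left(6,a \right)},-5 \right)}\right) 0 \left(-102\right) = 108 + \left(7 - \frac{3}{-2}\right) 0 \left(-102\right) = 108 + \left(7 - - \frac{3}{2}\right) 0 \left(-102\right) = 108 + \left(7 + \frac{3}{2}\right) 0 \left(-102\right) = 108 + \frac{17}{2} \cdot 0 \left(-102\right) = 108 + 0 \left(-102\right) = 108 + 0 = 108$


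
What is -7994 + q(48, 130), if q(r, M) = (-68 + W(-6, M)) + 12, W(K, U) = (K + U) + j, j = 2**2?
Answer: -7922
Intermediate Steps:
j = 4
W(K, U) = 4 + K + U (W(K, U) = (K + U) + 4 = 4 + K + U)
q(r, M) = -58 + M (q(r, M) = (-68 + (4 - 6 + M)) + 12 = (-68 + (-2 + M)) + 12 = (-70 + M) + 12 = -58 + M)
-7994 + q(48, 130) = -7994 + (-58 + 130) = -7994 + 72 = -7922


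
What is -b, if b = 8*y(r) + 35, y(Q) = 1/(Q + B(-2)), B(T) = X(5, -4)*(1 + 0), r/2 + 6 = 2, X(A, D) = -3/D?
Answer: -983/29 ≈ -33.897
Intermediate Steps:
r = -8 (r = -12 + 2*2 = -12 + 4 = -8)
B(T) = ¾ (B(T) = (-3/(-4))*(1 + 0) = -3*(-¼)*1 = (¾)*1 = ¾)
y(Q) = 1/(¾ + Q) (y(Q) = 1/(Q + ¾) = 1/(¾ + Q))
b = 983/29 (b = 8*(4/(3 + 4*(-8))) + 35 = 8*(4/(3 - 32)) + 35 = 8*(4/(-29)) + 35 = 8*(4*(-1/29)) + 35 = 8*(-4/29) + 35 = -32/29 + 35 = 983/29 ≈ 33.897)
-b = -1*983/29 = -983/29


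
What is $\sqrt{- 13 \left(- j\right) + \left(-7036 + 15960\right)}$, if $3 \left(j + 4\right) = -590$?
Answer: $\frac{\sqrt{56838}}{3} \approx 79.469$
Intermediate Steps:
$j = - \frac{602}{3}$ ($j = -4 + \frac{1}{3} \left(-590\right) = -4 - \frac{590}{3} = - \frac{602}{3} \approx -200.67$)
$\sqrt{- 13 \left(- j\right) + \left(-7036 + 15960\right)} = \sqrt{- 13 \left(\left(-1\right) \left(- \frac{602}{3}\right)\right) + \left(-7036 + 15960\right)} = \sqrt{\left(-13\right) \frac{602}{3} + 8924} = \sqrt{- \frac{7826}{3} + 8924} = \sqrt{\frac{18946}{3}} = \frac{\sqrt{56838}}{3}$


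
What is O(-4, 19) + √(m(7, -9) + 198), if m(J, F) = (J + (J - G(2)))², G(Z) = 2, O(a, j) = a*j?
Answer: -76 + 3*√38 ≈ -57.507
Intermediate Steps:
m(J, F) = (-2 + 2*J)² (m(J, F) = (J + (J - 1*2))² = (J + (J - 2))² = (J + (-2 + J))² = (-2 + 2*J)²)
O(-4, 19) + √(m(7, -9) + 198) = -4*19 + √(4*(-1 + 7)² + 198) = -76 + √(4*6² + 198) = -76 + √(4*36 + 198) = -76 + √(144 + 198) = -76 + √342 = -76 + 3*√38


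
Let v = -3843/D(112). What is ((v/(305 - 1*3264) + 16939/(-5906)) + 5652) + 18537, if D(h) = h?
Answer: 3381388100437/139806832 ≈ 24186.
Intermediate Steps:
v = -549/16 (v = -3843/112 = -3843*1/112 = -549/16 ≈ -34.313)
((v/(305 - 1*3264) + 16939/(-5906)) + 5652) + 18537 = ((-549/(16*(305 - 1*3264)) + 16939/(-5906)) + 5652) + 18537 = ((-549/(16*(305 - 3264)) + 16939*(-1/5906)) + 5652) + 18537 = ((-549/16/(-2959) - 16939/5906) + 5652) + 18537 = ((-549/16*(-1/2959) - 16939/5906) + 5652) + 18537 = ((549/47344 - 16939/5906) + 5652) + 18537 = (-399358811/139806832 + 5652) + 18537 = 789788855653/139806832 + 18537 = 3381388100437/139806832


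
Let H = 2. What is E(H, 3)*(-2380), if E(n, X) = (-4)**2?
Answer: -38080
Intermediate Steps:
E(n, X) = 16
E(H, 3)*(-2380) = 16*(-2380) = -38080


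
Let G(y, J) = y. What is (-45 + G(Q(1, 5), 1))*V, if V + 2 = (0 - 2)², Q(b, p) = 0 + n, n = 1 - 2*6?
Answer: -112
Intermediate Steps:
n = -11 (n = 1 - 12 = -11)
Q(b, p) = -11 (Q(b, p) = 0 - 11 = -11)
V = 2 (V = -2 + (0 - 2)² = -2 + (-2)² = -2 + 4 = 2)
(-45 + G(Q(1, 5), 1))*V = (-45 - 11)*2 = -56*2 = -112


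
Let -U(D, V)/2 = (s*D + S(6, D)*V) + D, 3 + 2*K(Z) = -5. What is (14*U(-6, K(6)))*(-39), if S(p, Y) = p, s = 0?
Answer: -32760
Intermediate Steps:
K(Z) = -4 (K(Z) = -3/2 + (½)*(-5) = -3/2 - 5/2 = -4)
U(D, V) = -12*V - 2*D (U(D, V) = -2*((0*D + 6*V) + D) = -2*((0 + 6*V) + D) = -2*(6*V + D) = -2*(D + 6*V) = -12*V - 2*D)
(14*U(-6, K(6)))*(-39) = (14*(-12*(-4) - 2*(-6)))*(-39) = (14*(48 + 12))*(-39) = (14*60)*(-39) = 840*(-39) = -32760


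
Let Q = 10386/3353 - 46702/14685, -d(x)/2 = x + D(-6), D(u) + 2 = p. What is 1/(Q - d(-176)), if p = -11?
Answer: -49238805/18616341686 ≈ -0.0026449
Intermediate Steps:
D(u) = -13 (D(u) = -2 - 11 = -13)
d(x) = 26 - 2*x (d(x) = -2*(x - 13) = -2*(-13 + x) = 26 - 2*x)
Q = -4073396/49238805 (Q = 10386*(1/3353) - 46702*1/14685 = 10386/3353 - 46702/14685 = -4073396/49238805 ≈ -0.082727)
1/(Q - d(-176)) = 1/(-4073396/49238805 - (26 - 2*(-176))) = 1/(-4073396/49238805 - (26 + 352)) = 1/(-4073396/49238805 - 1*378) = 1/(-4073396/49238805 - 378) = 1/(-18616341686/49238805) = -49238805/18616341686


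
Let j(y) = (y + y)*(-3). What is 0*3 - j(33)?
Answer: 198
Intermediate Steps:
j(y) = -6*y (j(y) = (2*y)*(-3) = -6*y)
0*3 - j(33) = 0*3 - (-6)*33 = 0 - 1*(-198) = 0 + 198 = 198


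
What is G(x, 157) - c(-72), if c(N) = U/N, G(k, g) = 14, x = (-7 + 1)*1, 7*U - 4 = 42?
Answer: 3551/252 ≈ 14.091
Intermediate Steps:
U = 46/7 (U = 4/7 + (⅐)*42 = 4/7 + 6 = 46/7 ≈ 6.5714)
x = -6 (x = -6*1 = -6)
c(N) = 46/(7*N)
G(x, 157) - c(-72) = 14 - 46/(7*(-72)) = 14 - 46*(-1)/(7*72) = 14 - 1*(-23/252) = 14 + 23/252 = 3551/252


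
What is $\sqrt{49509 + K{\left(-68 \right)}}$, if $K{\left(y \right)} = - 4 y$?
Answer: $\sqrt{49781} \approx 223.12$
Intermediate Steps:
$\sqrt{49509 + K{\left(-68 \right)}} = \sqrt{49509 - -272} = \sqrt{49509 + 272} = \sqrt{49781}$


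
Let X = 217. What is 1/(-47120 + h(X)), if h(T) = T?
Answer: -1/46903 ≈ -2.1321e-5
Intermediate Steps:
1/(-47120 + h(X)) = 1/(-47120 + 217) = 1/(-46903) = -1/46903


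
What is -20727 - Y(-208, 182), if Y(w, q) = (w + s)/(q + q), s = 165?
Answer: -7544585/364 ≈ -20727.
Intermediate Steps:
Y(w, q) = (165 + w)/(2*q) (Y(w, q) = (w + 165)/(q + q) = (165 + w)/((2*q)) = (165 + w)*(1/(2*q)) = (165 + w)/(2*q))
-20727 - Y(-208, 182) = -20727 - (165 - 208)/(2*182) = -20727 - (-43)/(2*182) = -20727 - 1*(-43/364) = -20727 + 43/364 = -7544585/364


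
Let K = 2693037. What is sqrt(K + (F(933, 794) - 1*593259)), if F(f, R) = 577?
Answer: sqrt(2100355) ≈ 1449.3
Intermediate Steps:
sqrt(K + (F(933, 794) - 1*593259)) = sqrt(2693037 + (577 - 1*593259)) = sqrt(2693037 + (577 - 593259)) = sqrt(2693037 - 592682) = sqrt(2100355)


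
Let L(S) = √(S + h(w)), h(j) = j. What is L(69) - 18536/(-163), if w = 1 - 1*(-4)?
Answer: 18536/163 + √74 ≈ 122.32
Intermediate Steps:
w = 5 (w = 1 + 4 = 5)
L(S) = √(5 + S) (L(S) = √(S + 5) = √(5 + S))
L(69) - 18536/(-163) = √(5 + 69) - 18536/(-163) = √74 - 18536*(-1)/163 = √74 - 1*(-18536/163) = √74 + 18536/163 = 18536/163 + √74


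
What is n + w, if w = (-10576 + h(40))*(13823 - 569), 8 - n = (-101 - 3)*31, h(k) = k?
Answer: -139640912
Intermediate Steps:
n = 3232 (n = 8 - (-101 - 3)*31 = 8 - (-104)*31 = 8 - 1*(-3224) = 8 + 3224 = 3232)
w = -139644144 (w = (-10576 + 40)*(13823 - 569) = -10536*13254 = -139644144)
n + w = 3232 - 139644144 = -139640912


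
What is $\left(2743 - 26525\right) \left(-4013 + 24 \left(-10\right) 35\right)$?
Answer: $295205966$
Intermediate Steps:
$\left(2743 - 26525\right) \left(-4013 + 24 \left(-10\right) 35\right) = - 23782 \left(-4013 - 8400\right) = \left(-23782\right) \left(-12413\right) = 295205966$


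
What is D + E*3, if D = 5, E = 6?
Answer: 23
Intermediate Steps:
D + E*3 = 5 + 6*3 = 5 + 18 = 23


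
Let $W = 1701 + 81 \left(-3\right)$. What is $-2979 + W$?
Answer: $-1521$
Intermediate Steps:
$W = 1458$ ($W = 1701 - 243 = 1458$)
$-2979 + W = -2979 + 1458 = -1521$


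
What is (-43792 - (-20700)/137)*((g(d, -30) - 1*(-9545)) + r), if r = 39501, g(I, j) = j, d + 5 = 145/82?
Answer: -293057056864/137 ≈ -2.1391e+9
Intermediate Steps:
d = -265/82 (d = -5 + 145/82 = -265/82 ≈ -3.2317)
(-43792 - (-20700)/137)*((g(d, -30) - 1*(-9545)) + r) = (-43792 - (-20700)/137)*((-30 - 1*(-9545)) + 39501) = (-43792 - (-20700)/137)*((-30 + 9545) + 39501) = (-43792 - 138*(-150/137))*(9515 + 39501) = (-43792 + 20700/137)*49016 = -5978804/137*49016 = -293057056864/137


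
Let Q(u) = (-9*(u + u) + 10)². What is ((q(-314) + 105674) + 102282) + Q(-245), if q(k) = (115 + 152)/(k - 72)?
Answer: 7621321149/386 ≈ 1.9744e+7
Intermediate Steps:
Q(u) = (10 - 18*u)² (Q(u) = (-18*u + 10)² = (10 - 18*u)²)
q(k) = 267/(-72 + k)
((q(-314) + 105674) + 102282) + Q(-245) = ((267/(-72 - 314) + 105674) + 102282) + 4*(-5 + 9*(-245))² = ((267/(-386) + 105674) + 102282) + 4*(-5 - 2205)² = ((267*(-1/386) + 105674) + 102282) + 4*(-2210)² = ((-267/386 + 105674) + 102282) + 4*4884100 = (40789897/386 + 102282) + 19536400 = 80270749/386 + 19536400 = 7621321149/386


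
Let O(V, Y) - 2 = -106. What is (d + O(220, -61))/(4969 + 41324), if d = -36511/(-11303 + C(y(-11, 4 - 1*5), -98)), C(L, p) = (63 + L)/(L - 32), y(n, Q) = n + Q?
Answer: -16707116/7675117073 ≈ -0.0021768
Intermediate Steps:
O(V, Y) = -104 (O(V, Y) = 2 - 106 = -104)
y(n, Q) = Q + n
C(L, p) = (63 + L)/(-32 + L)
d = 1606484/497383 (d = -36511/(-11303 + (63 + ((4 - 1*5) - 11))/(-32 + ((4 - 1*5) - 11))) = -36511/(-11303 + (63 + ((4 - 5) - 11))/(-32 + ((4 - 5) - 11))) = -36511/(-11303 + (63 + (-1 - 11))/(-32 + (-1 - 11))) = -36511/(-11303 + (63 - 12)/(-32 - 12)) = -36511/(-11303 + 51/(-44)) = -36511/(-11303 - 1/44*51) = -36511/(-11303 - 51/44) = -36511/(-497383/44) = -36511*(-44/497383) = 1606484/497383 ≈ 3.2299)
(d + O(220, -61))/(4969 + 41324) = (1606484/497383 - 104)/(4969 + 41324) = -50121348/497383/46293 = -50121348/497383*1/46293 = -16707116/7675117073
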